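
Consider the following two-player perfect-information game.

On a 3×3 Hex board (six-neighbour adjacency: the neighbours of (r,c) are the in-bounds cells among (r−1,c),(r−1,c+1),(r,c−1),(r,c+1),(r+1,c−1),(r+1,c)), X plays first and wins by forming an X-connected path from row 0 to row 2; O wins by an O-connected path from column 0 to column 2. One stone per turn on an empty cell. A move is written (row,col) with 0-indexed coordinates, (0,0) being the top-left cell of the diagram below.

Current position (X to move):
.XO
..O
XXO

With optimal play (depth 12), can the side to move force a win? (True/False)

[.XO/..O/XXO] X move#1: (0,0):+1/XXO/..O/XXO*, (1,0):+1/.XO/X.O/XXO, (1,1):+1/.XO/.XO/XXO
[XXO/..O/XXO] O move#2: (1,0):-1/XXO/O.O/XXO*, (1,1):-1/XXO/.OO/XXO
[XXO/O.O/XXO] X move#3: (1,1):+1/XXO/OXO/XXO*
[XXO/OXO/XXO] end (terminal -1, O#4); searched .XO/..O/XXO to 12

X winning at [.XO/..O/XXO]: True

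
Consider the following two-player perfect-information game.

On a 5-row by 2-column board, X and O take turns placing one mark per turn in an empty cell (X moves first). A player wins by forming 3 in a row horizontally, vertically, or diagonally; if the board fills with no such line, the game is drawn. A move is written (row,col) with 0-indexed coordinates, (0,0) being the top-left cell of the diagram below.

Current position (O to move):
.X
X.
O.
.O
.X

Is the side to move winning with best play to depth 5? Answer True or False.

O winning at [.X/X./O./.O/.X]: False

[.X/X./O./.O/.X] O move#1: (0,0):+0/OX/X./O./.O/.X*, (1,1):+0/.X/XO/O./.O/.X, (2,1):+0/.X/X./OO/.O/.X, (3,0):+0/.X/X./O./OO/.X, (4,0):+0/.X/X./O./.O/OX
[OX/X./O./.O/.X] X move#2: (1,1):+0/OX/XX/O./.O/.X*, (2,1):+0/OX/X./OX/.O/.X, (3,0):+0/OX/X./O./XO/.X, (4,0):+0/OX/X./O./.O/XX
[OX/XX/O./.O/.X] O move#3: (2,1):+0/OX/XX/OO/.O/.X*, (3,0):-1/OX/XX/O./OO/.X, (4,0):-1/OX/XX/O./.O/OX
[OX/XX/OO/.O/.X] X move#4: (3,0):+0/OX/XX/OO/XO/.X*, (4,0):+0/OX/XX/OO/.O/XX
[OX/XX/OO/XO/.X] O move#5: (4,0):+0/OX/XX/OO/XO/OX*
[OX/XX/OO/XO/OX] end (terminal +0, X#6); searched .X/X./O./.O/.X to 5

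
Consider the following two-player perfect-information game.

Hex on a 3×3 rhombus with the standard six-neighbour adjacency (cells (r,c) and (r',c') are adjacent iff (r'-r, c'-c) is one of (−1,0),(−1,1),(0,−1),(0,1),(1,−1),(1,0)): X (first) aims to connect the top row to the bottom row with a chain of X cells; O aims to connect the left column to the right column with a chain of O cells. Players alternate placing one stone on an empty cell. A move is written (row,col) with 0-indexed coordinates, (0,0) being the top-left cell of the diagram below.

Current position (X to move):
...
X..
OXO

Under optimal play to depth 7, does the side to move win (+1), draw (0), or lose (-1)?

value(.../X../OXO, X) = +1

[.../X../OXO] X move#1: (0,0):-1/X../X../OXO, (0,1):-1/.X./X../OXO, (0,2):+1/..X/X../OXO*, (1,1):+1/.../XX./OXO, (1,2):+1/.../X.X/OXO
[..X/X../OXO] O move#2: (0,0):-1/O.X/X../OXO*, (0,1):-1/.OX/X../OXO, (1,1):-1/..X/XO./OXO, (1,2):-1/..X/X.O/OXO
[O.X/X../OXO] X move#3: (0,1):+1/OXX/X../OXO*, (1,1):+1/O.X/XX./OXO, (1,2):+1/O.X/X.X/OXO
[OXX/X../OXO] O move#4: (1,1):-1/OXX/XO./OXO*, (1,2):-1/OXX/X.O/OXO
[OXX/XO./OXO] X move#5: (1,2):+1/OXX/XOX/OXO*
[OXX/XOX/OXO] end (terminal -1, O#6); searched .../X../OXO to 7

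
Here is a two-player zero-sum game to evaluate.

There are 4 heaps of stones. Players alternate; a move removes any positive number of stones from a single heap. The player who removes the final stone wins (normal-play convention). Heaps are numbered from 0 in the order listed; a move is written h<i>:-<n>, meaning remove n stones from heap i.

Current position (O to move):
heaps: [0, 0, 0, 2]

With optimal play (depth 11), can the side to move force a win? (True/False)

O winning at [(0,0,0,2)]: True

[(0,0,0,2)] O move#1: h3:-1:-1/(0,0,0,1), h3:-2:+1/(0,0,0,0)*
[(0,0,0,0)] end (terminal -1, X#2); searched (0,0,0,2) to 11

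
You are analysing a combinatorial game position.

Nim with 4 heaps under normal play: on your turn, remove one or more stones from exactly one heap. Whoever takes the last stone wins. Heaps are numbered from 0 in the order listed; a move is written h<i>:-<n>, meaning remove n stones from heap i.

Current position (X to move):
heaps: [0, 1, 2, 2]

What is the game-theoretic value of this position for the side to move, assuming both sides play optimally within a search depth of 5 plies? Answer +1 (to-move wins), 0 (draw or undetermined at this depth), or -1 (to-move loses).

value((0,1,2,2), X) = +1

[(0,1,2,2)] X move#1: h1:-1:+1/(0,0,2,2)*, h2:-1:-1/(0,1,1,2), h2:-2:-1/(0,1,0,2), h3:-1:-1/(0,1,2,1), h3:-2:-1/(0,1,2,0)
[(0,0,2,2)] O move#2: h2:-1:-1/(0,0,1,2)*, h2:-2:-1/(0,0,0,2), h3:-1:-1/(0,0,2,1), h3:-2:-1/(0,0,2,0)
[(0,0,1,2)] X move#3: h2:-1:-1/(0,0,0,2), h3:-1:+1/(0,0,1,1)*, h3:-2:-1/(0,0,1,0)
[(0,0,1,1)] O move#4: h2:-1:-1/(0,0,0,1)*, h3:-1:-1/(0,0,1,0)
[(0,0,0,1)] X move#5: h3:-1:+1/(0,0,0,0)*
[(0,0,0,0)] end (terminal -1, O#6); searched (0,1,2,2) to 5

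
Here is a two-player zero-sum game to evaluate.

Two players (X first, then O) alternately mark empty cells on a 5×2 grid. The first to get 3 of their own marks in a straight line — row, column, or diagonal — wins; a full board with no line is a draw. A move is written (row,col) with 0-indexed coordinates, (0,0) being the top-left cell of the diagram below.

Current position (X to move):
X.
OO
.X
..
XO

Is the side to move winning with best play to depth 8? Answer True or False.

[X./OO/.X/../XO] X move#1: (0,1):+0/XX/OO/.X/../XO*, (2,0):+0/X./OO/XX/../XO, (3,0):+0/X./OO/.X/X./XO, (3,1):+0/X./OO/.X/.X/XO
[XX/OO/.X/../XO] O move#2: (2,0):+0/XX/OO/OX/../XO*, (3,0):+0/XX/OO/.X/O./XO, (3,1):+0/XX/OO/.X/.O/XO
[XX/OO/OX/../XO] X move#3: (3,0):+0/XX/OO/OX/X./XO*, (3,1):-1/XX/OO/OX/.X/XO
[XX/OO/OX/X./XO] O move#4: (3,1):+0/XX/OO/OX/XO/XO*
[XX/OO/OX/XO/XO] end (terminal +0, X#5); searched X./OO/.X/../XO to 8

X winning at [X./OO/.X/../XO]: False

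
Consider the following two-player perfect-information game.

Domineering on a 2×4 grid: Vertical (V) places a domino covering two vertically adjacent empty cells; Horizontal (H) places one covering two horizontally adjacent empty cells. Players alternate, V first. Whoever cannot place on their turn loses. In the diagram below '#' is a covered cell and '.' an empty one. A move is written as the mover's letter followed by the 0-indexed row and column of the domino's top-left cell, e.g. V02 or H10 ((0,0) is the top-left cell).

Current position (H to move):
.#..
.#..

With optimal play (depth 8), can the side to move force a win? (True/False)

p1 H@[.#../.#..]: H02[.###/.#..]+1* H12[.#../.###]+1
p2 V@[.###/.#..]: V00[####/##..]-1*
p3 H@[####/##..]: H12[####/####]+1*
p4 V@[####/####] terminal -1; root [.#../.#..] d8

H winning at [.#../.#..]: True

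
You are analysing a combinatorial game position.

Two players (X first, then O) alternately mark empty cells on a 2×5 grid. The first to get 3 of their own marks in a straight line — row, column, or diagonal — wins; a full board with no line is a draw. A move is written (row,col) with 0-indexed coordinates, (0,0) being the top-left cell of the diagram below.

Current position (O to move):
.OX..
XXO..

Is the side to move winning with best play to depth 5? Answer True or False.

O winning at [.OX../XXO..]: False

ply 1, O at .OX../XXO.. | (0,0)=+0→OOX../XXO..*; (0,3)=+0→.OXO./XXO..; (0,4)=+0→.OX.O/XXO..; (1,3)=+0→.OX../XXOO.; (1,4)=+0→.OX../XXO.O
ply 2, X at OOX../XXO.. | (0,3)=+0→OOXX./XXO..*; (0,4)=+0→OOX.X/XXO..; (1,3)=+0→OOX../XXOX.; (1,4)=+0→OOX../XXO.X
ply 3, O at OOXX./XXO.. | (0,4)=+0→OOXXO/XXO..*; (1,3)=-1→OOXX./XXOO.; (1,4)=-1→OOXX./XXO.O
ply 4, X at OOXXO/XXO.. | (1,3)=+0→OOXXO/XXOX.*; (1,4)=+0→OOXXO/XXO.X
ply 5, O at OOXXO/XXOX. | (1,4)=+0→OOXXO/XXOXO*
ply 6: OOXXO/XXOXO is terminal +0 (X); from .OX../XXO.. depth 5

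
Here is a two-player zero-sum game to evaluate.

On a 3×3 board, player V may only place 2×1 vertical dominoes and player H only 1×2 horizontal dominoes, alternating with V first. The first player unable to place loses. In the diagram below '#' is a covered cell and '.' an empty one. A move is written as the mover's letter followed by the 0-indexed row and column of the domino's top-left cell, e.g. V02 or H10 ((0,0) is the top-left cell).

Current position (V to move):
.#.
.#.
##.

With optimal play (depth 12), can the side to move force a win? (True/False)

V winning at [.#./.#./##.]: True

p1 V@[.#./.#./##.]: V00[##./##./##.]+1* V02[.##/.##/##.]+1 V12[.#./.##/###]+1
p2 H@[##./##./##.] terminal -1; root [.#./.#./##.] d12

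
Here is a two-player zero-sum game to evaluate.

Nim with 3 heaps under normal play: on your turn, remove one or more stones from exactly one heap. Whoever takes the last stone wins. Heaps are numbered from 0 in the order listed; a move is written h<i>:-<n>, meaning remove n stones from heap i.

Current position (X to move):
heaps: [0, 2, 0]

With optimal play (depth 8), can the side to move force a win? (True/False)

X winning at [(0,2,0)]: True

p1 X@[(0,2,0)]: h1:-1[(0,1,0)]-1 h1:-2[(0,0,0)]+1*
p2 O@[(0,0,0)] terminal -1; root [(0,2,0)] d8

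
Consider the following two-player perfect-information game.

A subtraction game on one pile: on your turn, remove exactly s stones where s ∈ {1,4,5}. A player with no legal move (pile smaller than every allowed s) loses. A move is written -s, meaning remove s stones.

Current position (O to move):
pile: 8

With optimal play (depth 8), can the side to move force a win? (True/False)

O winning at [8]: False

[8] O move#1: -1:-1/7*, -4:-1/4, -5:-1/3
[7] X move#2: -1:-1/6, -4:-1/3, -5:+1/2*
[2] O move#3: -1:-1/1*
[1] X move#4: -1:+1/0*
[0] end (terminal -1, O#5); searched 8 to 8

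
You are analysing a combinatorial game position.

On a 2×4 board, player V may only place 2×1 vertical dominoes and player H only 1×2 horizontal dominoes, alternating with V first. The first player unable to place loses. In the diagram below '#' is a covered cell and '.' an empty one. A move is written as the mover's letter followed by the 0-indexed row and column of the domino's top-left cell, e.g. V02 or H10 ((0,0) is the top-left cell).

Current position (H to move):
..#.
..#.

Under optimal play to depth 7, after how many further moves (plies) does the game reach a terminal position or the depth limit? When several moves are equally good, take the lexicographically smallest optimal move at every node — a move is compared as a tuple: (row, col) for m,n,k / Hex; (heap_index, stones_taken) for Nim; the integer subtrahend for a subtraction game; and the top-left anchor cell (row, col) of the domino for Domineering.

p1 H@[..#./..#.]: H00[###./..#.]+1* H10[..#./###.]+1
p2 V@[###./..#.]: V03[####/..##]-1*
p3 H@[####/..##]: H10[####/####]+1*
p4 V@[####/####] terminal -1; root [..#./..#.] d7

PV length from [..#./..#.]: 3 plies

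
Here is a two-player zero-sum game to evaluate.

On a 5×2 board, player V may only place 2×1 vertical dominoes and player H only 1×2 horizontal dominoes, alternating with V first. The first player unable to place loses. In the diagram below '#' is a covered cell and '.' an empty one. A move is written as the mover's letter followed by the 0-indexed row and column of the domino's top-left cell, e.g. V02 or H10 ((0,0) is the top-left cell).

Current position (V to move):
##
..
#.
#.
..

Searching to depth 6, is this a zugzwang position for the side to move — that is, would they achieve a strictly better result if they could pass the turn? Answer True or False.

[##/../#./#./..] V move#1: V11:-1/##/.#/##/#./..*, V21:-1/##/../##/##/.., V31:-1/##/../#./##/.#
[##/.#/##/#./..] H move#2: H40:+1/##/.#/##/#./##*
[##/.#/##/#./##] end (terminal -1, V#3); searched ##/../#./#./.. to 6
suppose V passes — search the same position with H to move:
pass> [##/../#./#./..] H move#1: H10:-1/##/##/#./#./..*, H40:-1/##/../#./#./##
pass> [##/##/#./#./..] V move#2: V21:-1/##/##/##/##/.., V31:+1/##/##/#./##/.#*
pass> [##/##/#./##/.#] end (terminal -1, H#3); searched ##/../#./#./.. to 6
for V: play -1, pass +1

zugzwang(##/../#./#./.., V) = True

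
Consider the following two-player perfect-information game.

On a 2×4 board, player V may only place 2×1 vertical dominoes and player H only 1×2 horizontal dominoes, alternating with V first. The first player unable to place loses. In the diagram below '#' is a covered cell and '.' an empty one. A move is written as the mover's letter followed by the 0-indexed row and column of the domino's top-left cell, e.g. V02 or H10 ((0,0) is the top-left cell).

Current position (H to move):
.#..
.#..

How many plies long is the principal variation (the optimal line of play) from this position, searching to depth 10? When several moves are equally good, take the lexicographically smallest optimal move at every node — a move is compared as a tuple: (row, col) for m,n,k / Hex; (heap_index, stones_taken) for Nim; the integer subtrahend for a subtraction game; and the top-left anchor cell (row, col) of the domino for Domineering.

PV length from [.#../.#..]: 3 plies

ply 1, H at .#../.#.. | H02=+1→.###/.#..*; H12=+1→.#../.###
ply 2, V at .###/.#.. | V00=-1→####/##..*
ply 3, H at ####/##.. | H12=+1→####/####*
ply 4: ####/#### is terminal -1 (V); from .#../.#.. depth 10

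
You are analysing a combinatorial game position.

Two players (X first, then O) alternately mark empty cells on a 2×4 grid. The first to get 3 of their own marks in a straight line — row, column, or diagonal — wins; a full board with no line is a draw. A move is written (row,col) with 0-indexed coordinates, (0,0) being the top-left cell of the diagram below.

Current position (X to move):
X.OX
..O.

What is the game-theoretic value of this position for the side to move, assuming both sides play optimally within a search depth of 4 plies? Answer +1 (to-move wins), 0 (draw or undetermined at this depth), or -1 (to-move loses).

[X.OX/..O.] X move#1: (0,1):-1/XXOX/..O., (1,0):+0/X.OX/X.O.*, (1,1):+0/X.OX/.XO., (1,3):+0/X.OX/..OX
[X.OX/X.O.] O move#2: (0,1):+0/XOOX/X.O.*, (1,1):+0/X.OX/XOO., (1,3):+0/X.OX/X.OO
[XOOX/X.O.] X move#3: (1,1):+0/XOOX/XXO.*, (1,3):+0/XOOX/X.OX
[XOOX/XXO.] O move#4: (1,3):+0/XOOX/XXOO*
[XOOX/XXOO] end (terminal +0, X#5); searched X.OX/..O. to 4

value(X.OX/..O., X) = 0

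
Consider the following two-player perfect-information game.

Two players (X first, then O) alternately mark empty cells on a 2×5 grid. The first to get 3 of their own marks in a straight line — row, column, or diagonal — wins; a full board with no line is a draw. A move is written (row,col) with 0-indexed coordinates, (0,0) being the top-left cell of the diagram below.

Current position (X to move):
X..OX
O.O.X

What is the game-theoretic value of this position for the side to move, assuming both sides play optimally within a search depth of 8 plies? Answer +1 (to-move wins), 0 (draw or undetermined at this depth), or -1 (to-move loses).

[X..OX/O.O.X] X move#1: (0,1):-1/XX.OX/O.O.X, (0,2):-1/X.XOX/O.O.X, (1,1):+0/X..OX/OXO.X*, (1,3):-1/X..OX/O.OXX
[X..OX/OXO.X] O move#2: (0,1):+0/XO.OX/OXO.X*, (0,2):+0/X.OOX/OXO.X, (1,3):+0/X..OX/OXOOX
[XO.OX/OXO.X] X move#3: (0,2):+0/XOXOX/OXO.X*, (1,3):-1/XO.OX/OXOXX
[XOXOX/OXO.X] O move#4: (1,3):+0/XOXOX/OXOOX*
[XOXOX/OXOOX] end (terminal +0, X#5); searched X..OX/O.O.X to 8

value(X..OX/O.O.X, X) = 0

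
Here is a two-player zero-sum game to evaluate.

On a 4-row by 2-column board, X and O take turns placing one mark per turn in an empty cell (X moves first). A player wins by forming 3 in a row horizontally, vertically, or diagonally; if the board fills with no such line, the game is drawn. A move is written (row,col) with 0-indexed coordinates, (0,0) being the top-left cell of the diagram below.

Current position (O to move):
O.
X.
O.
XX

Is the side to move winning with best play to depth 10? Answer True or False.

O winning at [O./X./O./XX]: False

[O./X./O./XX] O move#1: (0,1):+0/OO/X./O./XX*, (1,1):+0/O./XO/O./XX, (2,1):+0/O./X./OO/XX
[OO/X./O./XX] X move#2: (1,1):+0/OO/XX/O./XX*, (2,1):+0/OO/X./OX/XX
[OO/XX/O./XX] O move#3: (2,1):+0/OO/XX/OO/XX*
[OO/XX/OO/XX] end (terminal +0, X#4); searched O./X./O./XX to 10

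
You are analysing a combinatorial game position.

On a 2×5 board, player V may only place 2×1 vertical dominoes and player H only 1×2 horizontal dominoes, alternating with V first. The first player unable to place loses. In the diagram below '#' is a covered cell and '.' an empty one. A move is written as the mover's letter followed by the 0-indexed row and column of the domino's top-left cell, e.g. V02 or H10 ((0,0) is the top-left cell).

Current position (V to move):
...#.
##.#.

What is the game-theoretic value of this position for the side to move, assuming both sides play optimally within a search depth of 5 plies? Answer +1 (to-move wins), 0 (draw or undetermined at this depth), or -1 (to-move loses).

value(...#./##.#., V) = +1

ply 1, V at ...#./##.#. | V02=+1→..##./####.*; V04=-1→...##/##.##
ply 2, H at ..##./####. | H00=-1→####./####.*
ply 3, V at ####./####. | V04=+1→#####/#####*
ply 4: #####/##### is terminal -1 (H); from ...#./##.#. depth 5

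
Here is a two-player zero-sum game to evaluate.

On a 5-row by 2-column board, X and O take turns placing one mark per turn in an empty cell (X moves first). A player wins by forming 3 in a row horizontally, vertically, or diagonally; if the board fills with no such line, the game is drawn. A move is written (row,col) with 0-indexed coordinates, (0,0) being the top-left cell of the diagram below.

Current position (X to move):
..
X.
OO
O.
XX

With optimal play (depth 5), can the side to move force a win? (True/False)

ply 1, X at ../X./OO/O./XX | (0,0)=-1→X./X./OO/O./XX; (0,1)=+0→.X/X./OO/O./XX*; (1,1)=+0→../XX/OO/O./XX; (3,1)=+0→../X./OO/OX/XX
ply 2, O at .X/X./OO/O./XX | (0,0)=+0→OX/X./OO/O./XX*; (1,1)=+0→.X/XO/OO/O./XX; (3,1)=+0→.X/X./OO/OO/XX
ply 3, X at OX/X./OO/O./XX | (1,1)=+0→OX/XX/OO/O./XX*; (3,1)=+0→OX/X./OO/OX/XX
ply 4, O at OX/XX/OO/O./XX | (3,1)=+0→OX/XX/OO/OO/XX*
ply 5: OX/XX/OO/OO/XX is terminal +0 (X); from ../X./OO/O./XX depth 5

X winning at [../X./OO/O./XX]: False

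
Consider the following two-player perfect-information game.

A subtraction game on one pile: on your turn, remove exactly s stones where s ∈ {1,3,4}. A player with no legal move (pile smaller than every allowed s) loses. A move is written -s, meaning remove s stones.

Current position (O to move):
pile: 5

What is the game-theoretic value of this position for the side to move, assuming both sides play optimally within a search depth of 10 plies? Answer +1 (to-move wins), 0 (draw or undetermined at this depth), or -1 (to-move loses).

[5] O move#1: -1:-1/4, -3:+1/2*, -4:-1/1
[2] X move#2: -1:-1/1*
[1] O move#3: -1:+1/0*
[0] end (terminal -1, X#4); searched 5 to 10

value(5, O) = +1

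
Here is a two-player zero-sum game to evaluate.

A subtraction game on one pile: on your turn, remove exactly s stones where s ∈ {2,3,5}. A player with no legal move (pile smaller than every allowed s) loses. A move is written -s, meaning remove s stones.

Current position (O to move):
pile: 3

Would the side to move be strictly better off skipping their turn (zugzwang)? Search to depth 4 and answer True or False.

[3] O move#1: -2:+1/1*, -3:+1/0
[1] end (terminal -1, X#2); searched 3 to 4
pass branch (X moves first from the same position):
  | [3] X move#1: -2:+1/1*, -3:+1/0
  | [1] end (terminal -1, O#2); searched 3 to 4
O moving scores +1; O passing scores -1

zugzwang(3, O) = False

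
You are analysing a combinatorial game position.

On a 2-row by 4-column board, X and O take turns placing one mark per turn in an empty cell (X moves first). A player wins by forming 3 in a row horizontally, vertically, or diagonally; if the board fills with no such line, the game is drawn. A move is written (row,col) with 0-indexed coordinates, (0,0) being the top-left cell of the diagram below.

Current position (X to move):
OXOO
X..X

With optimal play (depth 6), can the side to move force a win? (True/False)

p1 X@[OXOO/X..X]: (1,1)[OXOO/XX.X]+0* (1,2)[OXOO/X.XX]+0
p2 O@[OXOO/XX.X]: (1,2)[OXOO/XXOX]+0*
p3 X@[OXOO/XXOX] terminal +0; root [OXOO/X..X] d6

X winning at [OXOO/X..X]: False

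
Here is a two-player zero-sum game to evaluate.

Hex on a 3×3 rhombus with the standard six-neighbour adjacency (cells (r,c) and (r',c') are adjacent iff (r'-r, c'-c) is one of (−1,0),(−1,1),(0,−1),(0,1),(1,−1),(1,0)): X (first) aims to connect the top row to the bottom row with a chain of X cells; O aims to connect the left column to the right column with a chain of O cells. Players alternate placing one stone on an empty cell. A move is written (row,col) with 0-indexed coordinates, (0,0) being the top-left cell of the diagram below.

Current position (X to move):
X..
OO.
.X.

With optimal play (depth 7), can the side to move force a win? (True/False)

X winning at [X../OO./.X.]: False

ply 1, X at X../OO./.X. | (0,1)=-1→XX./OO./.X.*; (0,2)=-1→X.X/OO./.X.; (1,2)=-1→X../OOX/.X.; (2,0)=-1→X../OO./XX.; (2,2)=-1→X../OO./.XX
ply 2, O at XX./OO./.X. | (0,2)=+1→XXO/OO./.X.*; (1,2)=+1→XX./OOO/.X.; (2,0)=+1→XX./OO./OX.; (2,2)=+1→XX./OO./.XO
ply 3: XXO/OO./.X. is terminal -1 (X); from X../OO./.X. depth 7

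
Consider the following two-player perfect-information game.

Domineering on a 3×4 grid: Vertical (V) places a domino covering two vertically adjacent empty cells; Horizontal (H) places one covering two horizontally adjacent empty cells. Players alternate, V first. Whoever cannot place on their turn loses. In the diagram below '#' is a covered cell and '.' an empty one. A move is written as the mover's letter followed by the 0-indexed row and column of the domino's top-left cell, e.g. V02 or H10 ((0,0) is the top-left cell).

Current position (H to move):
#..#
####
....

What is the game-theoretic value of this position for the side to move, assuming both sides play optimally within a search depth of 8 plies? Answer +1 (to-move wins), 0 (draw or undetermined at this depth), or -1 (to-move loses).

ply 1, H at #..#/####/.... | H01=+1→####/####/....*; H20=+1→#..#/####/##..; H21=+1→#..#/####/.##.; H22=+1→#..#/####/..##
ply 2: ####/####/.... is terminal -1 (V); from #..#/####/.... depth 8

value(#..#/####/...., H) = +1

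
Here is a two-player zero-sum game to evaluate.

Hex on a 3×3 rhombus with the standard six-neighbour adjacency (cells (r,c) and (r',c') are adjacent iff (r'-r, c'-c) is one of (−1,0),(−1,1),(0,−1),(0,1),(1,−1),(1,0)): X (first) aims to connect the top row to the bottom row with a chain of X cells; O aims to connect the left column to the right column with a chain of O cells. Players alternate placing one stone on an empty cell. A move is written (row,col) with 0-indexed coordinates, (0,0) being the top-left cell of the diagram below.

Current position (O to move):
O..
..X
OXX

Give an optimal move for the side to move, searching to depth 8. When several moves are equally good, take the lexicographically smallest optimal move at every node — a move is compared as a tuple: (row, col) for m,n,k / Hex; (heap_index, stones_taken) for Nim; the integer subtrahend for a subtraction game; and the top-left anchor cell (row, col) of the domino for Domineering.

ply 1, O at O../..X/OXX | (0,1)=-1→OO./..X/OXX; (0,2)=+1→O.O/..X/OXX*; (1,0)=-1→O../O.X/OXX; (1,1)=-1→O../.OX/OXX
ply 2, X at O.O/..X/OXX | (0,1)=-1→OXO/..X/OXX*; (1,0)=-1→O.O/X.X/OXX; (1,1)=-1→O.O/.XX/OXX
ply 3, O at OXO/..X/OXX | (1,0)=-1→OXO/O.X/OXX; (1,1)=+1→OXO/.OX/OXX*
ply 4: OXO/.OX/OXX is terminal -1 (X); from O../..X/OXX depth 8

O's best at [O../..X/OXX]: (0,2)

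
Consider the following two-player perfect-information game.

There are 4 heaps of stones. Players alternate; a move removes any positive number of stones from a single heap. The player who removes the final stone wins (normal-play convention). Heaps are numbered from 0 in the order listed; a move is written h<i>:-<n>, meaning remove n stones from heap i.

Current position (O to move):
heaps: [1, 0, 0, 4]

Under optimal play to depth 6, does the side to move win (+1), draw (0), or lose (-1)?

p1 O@[(1,0,0,4)]: h0:-1[(0,0,0,4)]-1 h3:-1[(1,0,0,3)]-1 h3:-2[(1,0,0,2)]-1 h3:-3[(1,0,0,1)]+1* h3:-4[(1,0,0,0)]-1
p2 X@[(1,0,0,1)]: h0:-1[(0,0,0,1)]-1* h3:-1[(1,0,0,0)]-1
p3 O@[(0,0,0,1)]: h3:-1[(0,0,0,0)]+1*
p4 X@[(0,0,0,0)] terminal -1; root [(1,0,0,4)] d6

value((1,0,0,4), O) = +1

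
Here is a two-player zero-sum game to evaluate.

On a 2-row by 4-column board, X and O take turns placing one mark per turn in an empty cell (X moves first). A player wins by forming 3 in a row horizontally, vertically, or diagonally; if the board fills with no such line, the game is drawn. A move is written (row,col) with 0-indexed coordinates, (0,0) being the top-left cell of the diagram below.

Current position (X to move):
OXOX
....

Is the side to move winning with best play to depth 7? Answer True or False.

X winning at [OXOX/....]: False

[OXOX/....] X move#1: (1,0):+0/OXOX/X...*, (1,1):+0/OXOX/.X.., (1,2):+0/OXOX/..X., (1,3):+0/OXOX/...X
[OXOX/X...] O move#2: (1,1):+0/OXOX/XO..*, (1,2):+0/OXOX/X.O., (1,3):+0/OXOX/X..O
[OXOX/XO..] X move#3: (1,2):+0/OXOX/XOX.*, (1,3):+0/OXOX/XO.X
[OXOX/XOX.] O move#4: (1,3):+0/OXOX/XOXO*
[OXOX/XOXO] end (terminal +0, X#5); searched OXOX/.... to 7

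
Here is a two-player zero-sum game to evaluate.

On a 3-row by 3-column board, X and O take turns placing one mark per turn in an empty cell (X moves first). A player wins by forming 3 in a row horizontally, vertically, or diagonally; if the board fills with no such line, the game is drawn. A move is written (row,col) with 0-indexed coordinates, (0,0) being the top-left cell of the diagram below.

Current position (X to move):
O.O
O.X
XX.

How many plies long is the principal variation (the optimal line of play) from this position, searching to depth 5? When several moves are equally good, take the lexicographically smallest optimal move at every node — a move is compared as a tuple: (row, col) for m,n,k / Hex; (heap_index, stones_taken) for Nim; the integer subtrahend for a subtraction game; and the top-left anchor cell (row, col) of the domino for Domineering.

PV length from [O.O/O.X/XX.]: 3 plies

ply 1, X at O.O/O.X/XX. | (0,1)=+1→OXO/O.X/XX.*; (1,1)=-1→O.O/OXX/XX.; (2,2)=+1→O.O/O.X/XXX
ply 2, O at OXO/O.X/XX. | (1,1)=-1→OXO/OOX/XX.*; (2,2)=-1→OXO/O.X/XXO
ply 3, X at OXO/OOX/XX. | (2,2)=+1→OXO/OOX/XXX*
ply 4: OXO/OOX/XXX is terminal -1 (O); from O.O/O.X/XX. depth 5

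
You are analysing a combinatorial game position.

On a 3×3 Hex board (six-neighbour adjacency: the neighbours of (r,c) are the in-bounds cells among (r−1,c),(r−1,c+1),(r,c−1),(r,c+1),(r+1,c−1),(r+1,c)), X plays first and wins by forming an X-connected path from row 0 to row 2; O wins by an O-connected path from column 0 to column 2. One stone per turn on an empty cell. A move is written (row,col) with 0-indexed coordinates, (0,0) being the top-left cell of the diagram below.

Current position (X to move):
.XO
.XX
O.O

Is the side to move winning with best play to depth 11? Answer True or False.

X winning at [.XO/.XX/O.O]: True

ply 1, X at .XO/.XX/O.O | (0,0)=-1→XXO/.XX/O.O; (1,0)=-1→.XO/XXX/O.O; (2,1)=+1→.XO/.XX/OXO*
ply 2: .XO/.XX/OXO is terminal -1 (O); from .XO/.XX/O.O depth 11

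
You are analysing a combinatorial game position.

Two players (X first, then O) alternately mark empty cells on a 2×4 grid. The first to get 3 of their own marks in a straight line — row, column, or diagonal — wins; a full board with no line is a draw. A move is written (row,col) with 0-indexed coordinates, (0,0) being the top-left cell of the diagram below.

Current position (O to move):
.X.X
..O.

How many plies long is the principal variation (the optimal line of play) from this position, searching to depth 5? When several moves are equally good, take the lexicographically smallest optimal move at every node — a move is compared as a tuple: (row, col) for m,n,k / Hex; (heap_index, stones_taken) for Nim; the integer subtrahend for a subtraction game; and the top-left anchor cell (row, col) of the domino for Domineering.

PV length from [.X.X/..O.]: 5 plies

p1 O@[.X.X/..O.]: (0,0)[OX.X/..O.]-1 (0,2)[.XOX/..O.]+0* (1,0)[.X.X/O.O.]-1 (1,1)[.X.X/.OO.]-1 (1,3)[.X.X/..OO]-1
p2 X@[.XOX/..O.]: (0,0)[XXOX/..O.]-1 (1,0)[.XOX/X.O.]+0* (1,1)[.XOX/.XO.]+0 (1,3)[.XOX/..OX]+0
p3 O@[.XOX/X.O.]: (0,0)[OXOX/X.O.]+0* (1,1)[.XOX/XOO.]+0 (1,3)[.XOX/X.OO]+0
p4 X@[OXOX/X.O.]: (1,1)[OXOX/XXO.]+0* (1,3)[OXOX/X.OX]+0
p5 O@[OXOX/XXO.]: (1,3)[OXOX/XXOO]+0*
p6 X@[OXOX/XXOO] terminal +0; root [.X.X/..O.] d5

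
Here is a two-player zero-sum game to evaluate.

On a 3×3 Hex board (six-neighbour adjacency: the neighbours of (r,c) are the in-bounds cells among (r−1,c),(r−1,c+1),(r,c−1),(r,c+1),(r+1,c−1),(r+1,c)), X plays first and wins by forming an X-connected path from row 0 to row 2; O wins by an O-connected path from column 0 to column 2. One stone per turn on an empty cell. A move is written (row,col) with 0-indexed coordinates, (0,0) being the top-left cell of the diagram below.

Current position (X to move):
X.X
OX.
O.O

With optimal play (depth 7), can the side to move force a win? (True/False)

p1 X@[X.X/OX./O.O]: (0,1)[XXX/OX./O.O]-1 (1,2)[X.X/OXX/O.O]-1 (2,1)[X.X/OX./OXO]+1*
p2 O@[X.X/OX./OXO] terminal -1; root [X.X/OX./O.O] d7

X winning at [X.X/OX./O.O]: True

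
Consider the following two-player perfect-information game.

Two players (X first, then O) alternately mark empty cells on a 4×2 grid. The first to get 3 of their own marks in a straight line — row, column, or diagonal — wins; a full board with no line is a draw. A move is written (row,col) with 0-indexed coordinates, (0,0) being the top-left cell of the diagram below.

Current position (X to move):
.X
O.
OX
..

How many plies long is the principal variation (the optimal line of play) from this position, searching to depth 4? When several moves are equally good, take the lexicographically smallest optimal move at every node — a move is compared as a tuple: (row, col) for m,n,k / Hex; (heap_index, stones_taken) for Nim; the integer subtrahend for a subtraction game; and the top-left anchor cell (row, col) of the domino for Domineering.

PV length from [.X/O./OX/..]: 1 ply

[.X/O./OX/..] X move#1: (0,0):-1/XX/O./OX/.., (1,1):+1/.X/OX/OX/..*, (3,0):-1/.X/O./OX/X., (3,1):-1/.X/O./OX/.X
[.X/OX/OX/..] end (terminal -1, O#2); searched .X/O./OX/.. to 4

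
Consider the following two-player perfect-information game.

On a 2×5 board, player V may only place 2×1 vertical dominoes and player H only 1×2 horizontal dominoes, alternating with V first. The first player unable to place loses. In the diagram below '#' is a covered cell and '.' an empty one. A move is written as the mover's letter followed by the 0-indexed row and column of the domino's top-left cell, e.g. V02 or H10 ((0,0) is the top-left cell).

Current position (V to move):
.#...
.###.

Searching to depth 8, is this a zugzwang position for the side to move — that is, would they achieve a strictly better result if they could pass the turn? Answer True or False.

ply 1, V at .#.../.###. | V00=-1→##.../####.; V04=+1→.#..#/.####*
ply 2, H at .#..#/.#### | H02=-1→.####/.####*
ply 3, V at .####/.#### | V00=+1→#####/#####*
ply 4: #####/##### is terminal -1 (H); from .#.../.###. depth 8
suppose V passes — search the same position with H to move:
pass> ply 1, H at .#.../.###. | H02=-1→.###./.###.*; H03=-1→.#.##/.###.
pass> ply 2, V at .###./.###. | V00=+1→####./####.*; V04=+1→.####/.####
pass> ply 3: ####./####. is terminal -1 (H); from .#.../.###. depth 8
for V: play +1, pass +1

zugzwang(.#.../.###., V) = False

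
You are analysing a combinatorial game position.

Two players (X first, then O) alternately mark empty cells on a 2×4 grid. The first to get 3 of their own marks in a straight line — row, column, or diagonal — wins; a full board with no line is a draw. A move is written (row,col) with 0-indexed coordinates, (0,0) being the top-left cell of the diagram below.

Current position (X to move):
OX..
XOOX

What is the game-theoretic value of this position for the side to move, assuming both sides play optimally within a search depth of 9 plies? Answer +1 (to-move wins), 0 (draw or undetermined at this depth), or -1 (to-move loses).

value(OX../XOOX, X) = 0

p1 X@[OX../XOOX]: (0,2)[OXX./XOOX]+0* (0,3)[OX.X/XOOX]+0
p2 O@[OXX./XOOX]: (0,3)[OXXO/XOOX]+0*
p3 X@[OXXO/XOOX] terminal +0; root [OX../XOOX] d9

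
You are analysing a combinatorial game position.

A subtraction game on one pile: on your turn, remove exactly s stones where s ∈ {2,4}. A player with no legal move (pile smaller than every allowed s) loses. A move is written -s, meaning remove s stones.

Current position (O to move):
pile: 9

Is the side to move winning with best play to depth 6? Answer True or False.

ply 1, O at 9 | -2=+1→7*; -4=-1→5
ply 2, X at 7 | -2=-1→5*; -4=-1→3
ply 3, O at 5 | -2=-1→3; -4=+1→1*
ply 4: 1 is terminal -1 (X); from 9 depth 6

O winning at [9]: True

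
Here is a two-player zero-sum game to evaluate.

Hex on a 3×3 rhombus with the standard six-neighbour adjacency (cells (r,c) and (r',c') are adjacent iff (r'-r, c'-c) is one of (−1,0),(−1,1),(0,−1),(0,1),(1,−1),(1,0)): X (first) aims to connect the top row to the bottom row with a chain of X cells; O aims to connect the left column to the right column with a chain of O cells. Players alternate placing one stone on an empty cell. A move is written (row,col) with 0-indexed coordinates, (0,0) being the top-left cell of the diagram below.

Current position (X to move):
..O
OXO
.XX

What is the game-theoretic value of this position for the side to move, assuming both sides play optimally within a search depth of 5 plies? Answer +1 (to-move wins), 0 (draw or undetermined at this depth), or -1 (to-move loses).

value(..O/OXO/.XX, X) = +1

ply 1, X at ..O/OXO/.XX | (0,0)=-1→X.O/OXO/.XX; (0,1)=+1→.XO/OXO/.XX*; (2,0)=-1→..O/OXO/XXX
ply 2: .XO/OXO/.XX is terminal -1 (O); from ..O/OXO/.XX depth 5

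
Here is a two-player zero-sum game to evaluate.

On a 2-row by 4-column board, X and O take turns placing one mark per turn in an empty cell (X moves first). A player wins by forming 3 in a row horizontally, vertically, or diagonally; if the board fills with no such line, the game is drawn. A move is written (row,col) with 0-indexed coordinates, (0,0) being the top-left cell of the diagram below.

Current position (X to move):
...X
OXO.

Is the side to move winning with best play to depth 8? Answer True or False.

X winning at [...X/OXO.]: False

[...X/OXO.] X move#1: (0,0):+0/X..X/OXO.*, (0,1):+0/.X.X/OXO., (0,2):+0/..XX/OXO., (1,3):+0/...X/OXOX
[X..X/OXO.] O move#2: (0,1):+0/XO.X/OXO.*, (0,2):+0/X.OX/OXO., (1,3):+0/X..X/OXOO
[XO.X/OXO.] X move#3: (0,2):+0/XOXX/OXO.*, (1,3):+0/XO.X/OXOX
[XOXX/OXO.] O move#4: (1,3):+0/XOXX/OXOO*
[XOXX/OXOO] end (terminal +0, X#5); searched ...X/OXO. to 8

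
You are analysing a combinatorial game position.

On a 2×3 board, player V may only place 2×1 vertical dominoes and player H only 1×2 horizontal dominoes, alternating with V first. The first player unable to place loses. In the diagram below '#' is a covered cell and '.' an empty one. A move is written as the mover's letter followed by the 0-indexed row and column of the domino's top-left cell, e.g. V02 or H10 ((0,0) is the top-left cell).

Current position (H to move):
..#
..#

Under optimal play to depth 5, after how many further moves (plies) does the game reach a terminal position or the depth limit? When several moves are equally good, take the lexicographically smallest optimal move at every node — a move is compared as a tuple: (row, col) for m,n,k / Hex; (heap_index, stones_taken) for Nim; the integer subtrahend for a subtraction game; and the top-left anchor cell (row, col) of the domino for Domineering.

ply 1, H at ..#/..# | H00=+1→###/..#*; H10=+1→..#/###
ply 2: ###/..# is terminal -1 (V); from ..#/..# depth 5

PV length from [..#/..#]: 1 ply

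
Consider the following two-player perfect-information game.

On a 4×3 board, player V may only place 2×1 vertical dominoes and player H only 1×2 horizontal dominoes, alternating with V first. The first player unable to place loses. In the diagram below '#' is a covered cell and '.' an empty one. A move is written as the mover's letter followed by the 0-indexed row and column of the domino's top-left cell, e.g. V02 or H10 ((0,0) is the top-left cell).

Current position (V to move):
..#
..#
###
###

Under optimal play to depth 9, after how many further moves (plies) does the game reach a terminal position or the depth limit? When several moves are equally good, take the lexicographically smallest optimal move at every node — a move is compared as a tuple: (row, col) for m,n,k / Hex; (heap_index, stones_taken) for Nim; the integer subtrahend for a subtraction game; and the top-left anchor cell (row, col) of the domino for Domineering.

PV length from [..#/..#/###/###]: 1 ply

p1 V@[..#/..#/###/###]: V00[#.#/#.#/###/###]+1* V01[.##/.##/###/###]+1
p2 H@[#.#/#.#/###/###] terminal -1; root [..#/..#/###/###] d9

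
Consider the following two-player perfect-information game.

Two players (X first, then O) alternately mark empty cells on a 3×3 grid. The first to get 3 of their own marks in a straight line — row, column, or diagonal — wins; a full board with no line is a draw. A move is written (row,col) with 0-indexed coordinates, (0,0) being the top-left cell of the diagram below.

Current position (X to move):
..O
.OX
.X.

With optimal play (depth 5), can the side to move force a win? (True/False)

X winning at [..O/.OX/.X.]: False

ply 1, X at ..O/.OX/.X. | (0,0)=-1→X.O/.OX/.X.; (0,1)=-1→.XO/.OX/.X.; (1,0)=-1→..O/XOX/.X.; (2,0)=+0→..O/.OX/XX.*; (2,2)=-1→..O/.OX/.XX
ply 2, O at ..O/.OX/XX. | (0,0)=-1→O.O/.OX/XX.; (0,1)=-1→.OO/.OX/XX.; (1,0)=-1→..O/OOX/XX.; (2,2)=+0→..O/.OX/XXO*
ply 3, X at ..O/.OX/XXO | (0,0)=+0→X.O/.OX/XXO*; (0,1)=-1→.XO/.OX/XXO; (1,0)=-1→..O/XOX/XXO
ply 4, O at X.O/.OX/XXO | (0,1)=-1→XOO/.OX/XXO; (1,0)=+0→X.O/OOX/XXO*
ply 5, X at X.O/OOX/XXO | (0,1)=+0→XXO/OOX/XXO*
ply 6: XXO/OOX/XXO is terminal +0 (O); from ..O/.OX/.X. depth 5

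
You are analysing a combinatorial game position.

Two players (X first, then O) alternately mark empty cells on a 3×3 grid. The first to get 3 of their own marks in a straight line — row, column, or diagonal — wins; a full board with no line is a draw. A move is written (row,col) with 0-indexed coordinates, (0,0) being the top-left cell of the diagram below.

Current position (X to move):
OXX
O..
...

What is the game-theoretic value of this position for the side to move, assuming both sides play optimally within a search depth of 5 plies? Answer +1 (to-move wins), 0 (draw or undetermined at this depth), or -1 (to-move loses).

value(OXX/O../..., X) = -1

p1 X@[OXX/O../...]: (1,1)[OXX/OX./...]-1* (1,2)[OXX/O.X/...]-1 (2,0)[OXX/O../X..]-1 (2,1)[OXX/O../.X.]-1 (2,2)[OXX/O../..X]-1
p2 O@[OXX/OX./...]: (1,2)[OXX/OXO/...]-1 (2,0)[OXX/OX./O..]+1* (2,1)[OXX/OX./.O.]-1 (2,2)[OXX/OX./..O]-1
p3 X@[OXX/OX./O..] terminal -1; root [OXX/O../...] d5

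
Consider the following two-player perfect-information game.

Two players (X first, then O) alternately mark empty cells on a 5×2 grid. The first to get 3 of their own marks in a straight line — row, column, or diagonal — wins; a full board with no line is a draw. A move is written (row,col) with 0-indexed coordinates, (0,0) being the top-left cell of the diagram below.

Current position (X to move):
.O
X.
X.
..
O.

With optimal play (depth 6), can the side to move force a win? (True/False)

X winning at [.O/X./X./../O.]: True

ply 1, X at .O/X./X./../O. | (0,0)=+1→XO/X./X./../O.*; (1,1)=+1→.O/XX/X./../O.; (2,1)=+1→.O/X./XX/../O.; (3,0)=+1→.O/X./X./X./O.; (3,1)=+1→.O/X./X./.X/O.; (4,1)=+1→.O/X./X./../OX
ply 2: XO/X./X./../O. is terminal -1 (O); from .O/X./X./../O. depth 6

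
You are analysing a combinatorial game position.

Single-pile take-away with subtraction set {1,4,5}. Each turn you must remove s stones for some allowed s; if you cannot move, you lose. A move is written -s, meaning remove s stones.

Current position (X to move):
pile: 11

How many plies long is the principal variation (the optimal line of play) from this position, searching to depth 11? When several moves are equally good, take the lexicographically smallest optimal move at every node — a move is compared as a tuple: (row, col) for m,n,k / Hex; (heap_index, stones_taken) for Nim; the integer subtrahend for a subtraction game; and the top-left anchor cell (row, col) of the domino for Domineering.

ply 1, X at 11 | -1=+1→10*; -4=-1→7; -5=-1→6
ply 2, O at 10 | -1=-1→9*; -4=-1→6; -5=-1→5
ply 3, X at 9 | -1=+1→8*; -4=-1→5; -5=-1→4
ply 4, O at 8 | -1=-1→7*; -4=-1→4; -5=-1→3
ply 5, X at 7 | -1=-1→6; -4=-1→3; -5=+1→2*
ply 6, O at 2 | -1=-1→1*
ply 7, X at 1 | -1=+1→0*
ply 8: 0 is terminal -1 (O); from 11 depth 11

PV length from [11]: 7 plies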